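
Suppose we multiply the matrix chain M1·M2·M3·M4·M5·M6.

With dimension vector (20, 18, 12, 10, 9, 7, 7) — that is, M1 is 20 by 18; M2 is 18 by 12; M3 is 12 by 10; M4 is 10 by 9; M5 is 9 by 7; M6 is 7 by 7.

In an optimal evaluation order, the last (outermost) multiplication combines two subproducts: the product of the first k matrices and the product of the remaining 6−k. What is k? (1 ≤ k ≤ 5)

1

Adjacent pairs: M1M2 = 20·18·12 = 4320; M2M3 = 18·12·10 = 2160; M3M4 = 12·10·9 = 1080; M4M5 = 10·9·7 = 630; M5M6 = 9·7·7 = 441.
Length 3: M1..M3: k=1: 0+2160+20·18·10=5760; k=2: 4320+0+20·12·10=6720 → min 5760 | M2..M4: k=2: 0+1080+18·12·9=3024; k=3: 2160+0+18·10·9=3780 → min 3024 | M3..M5: k=3: 0+630+12·10·7=1470; k=4: 1080+0+12·9·7=1836 → min 1470 | M4..M6: k=4: 0+441+10·9·7=1071; k=5: 630+0+10·7·7=1120 → min 1071.
Length 4: M1..M4: k=1: 0+3024+20·18·9=6264; k=2: 4320+1080+20·12·9=7560; k=3: 5760+0+20·10·9=7560 → min 6264 | M2..M5: k=2: 0+1470+18·12·7=2982; k=3: 2160+630+18·10·7=4050; k=4: 3024+0+18·9·7=4158 → min 2982 | M3..M6: k=3: 0+1071+12·10·7=1911; k=4: 1080+441+12·9·7=2277; k=5: 1470+0+12·7·7=2058 → min 1911.
Length 5: M1..M5: k=1: 0+2982+20·18·7=5502; k=2: 4320+1470+20·12·7=7470; k=3: 5760+630+20·10·7=7790; k=4: 6264+0+20·9·7=7524 → min 5502 | M2..M6: k=2: 0+1911+18·12·7=3423; k=3: 2160+1071+18·10·7=4491; k=4: 3024+441+18·9·7=4599; k=5: 2982+0+18·7·7=3864 → min 3423.
Top-level splits: k=1: (M1..M1)·(M2..M6) → 0+3423+20·18·7 = 5943; k=2: (M1..M2)·(M3..M6) → 4320+1911+20·12·7 = 7911; k=3: (M1..M3)·(M4..M6) → 5760+1071+20·10·7 = 8231; k=4: (M1..M4)·(M5..M6) → 6264+441+20·9·7 = 7965; k=5: (M1..M5)·(M6..M6) → 5502+0+20·7·7 = 6482.
Best split is after M1, i.e. k = 1.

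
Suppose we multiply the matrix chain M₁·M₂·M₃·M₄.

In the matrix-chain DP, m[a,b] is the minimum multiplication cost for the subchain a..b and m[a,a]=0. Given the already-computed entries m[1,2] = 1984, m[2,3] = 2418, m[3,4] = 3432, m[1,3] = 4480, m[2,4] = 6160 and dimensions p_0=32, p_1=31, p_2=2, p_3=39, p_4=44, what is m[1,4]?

8232

m[1,4] = min over k∈[1,3] of m[1,k]+m[k+1,4]+p_{0}·p_k·p_{4}.
k=1: 0 + 6160 + 32·31·44 = 49808; k=2: 1984 + 3432 + 32·2·44 = 8232; k=3: 4480 + 0 + 32·39·44 = 59392.
Minimum: 8232 at k=2.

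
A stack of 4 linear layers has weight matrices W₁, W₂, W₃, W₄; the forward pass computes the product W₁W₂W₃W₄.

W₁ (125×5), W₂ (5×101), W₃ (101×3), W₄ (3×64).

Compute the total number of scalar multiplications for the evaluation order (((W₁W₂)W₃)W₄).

(W₁W₂): 125×5 by 5×101 → 125×101, cost 125·5·101 = 63125
((W₁W₂)W₃): 125×101 by 101×3 → 125×3, cost 125·101·3 = 37875; cumulative 101000
(((W₁W₂)W₃)W₄): 125×3 by 3×64 → 125×64, cost 125·3·64 = 24000; cumulative 125000
Total: 125000 scalar multiplications.

125000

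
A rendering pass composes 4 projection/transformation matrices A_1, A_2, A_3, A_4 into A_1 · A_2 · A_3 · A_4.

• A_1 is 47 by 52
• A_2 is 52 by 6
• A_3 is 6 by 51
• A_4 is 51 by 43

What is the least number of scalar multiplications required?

39948

Adjacent pairs: A_1A_2 = 47·52·6 = 14664; A_2A_3 = 52·6·51 = 15912; A_3A_4 = 6·51·43 = 13158.
Length 3: A_1..A_3: k=1: 0+15912+47·52·51=140556; k=2: 14664+0+47·6·51=29046 → min 29046 | A_2..A_4: k=2: 0+13158+52·6·43=26574; k=3: 15912+0+52·51·43=129948 → min 26574.
Length 4: A_1..A_4: k=1: 0+26574+47·52·43=131666; k=2: 14664+13158+47·6·43=39948; k=3: 29046+0+47·51·43=132117 → min 39948.
Optimal order: ((A_1 · A_2) · (A_3 · A_4)) with cost 39948.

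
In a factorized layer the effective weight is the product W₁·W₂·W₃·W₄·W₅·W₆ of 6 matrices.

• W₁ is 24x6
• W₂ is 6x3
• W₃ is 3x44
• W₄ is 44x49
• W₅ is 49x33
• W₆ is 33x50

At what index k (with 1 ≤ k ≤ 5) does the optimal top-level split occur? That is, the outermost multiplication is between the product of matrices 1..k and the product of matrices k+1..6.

Adjacent pairs: W₁W₂ = 24·6·3 = 432; W₂W₃ = 6·3·44 = 792; W₃W₄ = 3·44·49 = 6468; W₄W₅ = 44·49·33 = 71148; W₅W₆ = 49·33·50 = 80850.
Length 3: W₁..W₃: k=1: 0+792+24·6·44=7128; k=2: 432+0+24·3·44=3600 → min 3600 | W₂..W₄: k=2: 0+6468+6·3·49=7350; k=3: 792+0+6·44·49=13728 → min 7350 | W₃..W₅: k=3: 0+71148+3·44·33=75504; k=4: 6468+0+3·49·33=11319 → min 11319 | W₄..W₆: k=4: 0+80850+44·49·50=188650; k=5: 71148+0+44·33·50=143748 → min 143748.
Length 4: W₁..W₄: k=1: 0+7350+24·6·49=14406; k=2: 432+6468+24·3·49=10428; k=3: 3600+0+24·44·49=55344 → min 10428 | W₂..W₅: k=2: 0+11319+6·3·33=11913; k=3: 792+71148+6·44·33=80652; k=4: 7350+0+6·49·33=17052 → min 11913 | W₃..W₆: k=3: 0+143748+3·44·50=150348; k=4: 6468+80850+3·49·50=94668; k=5: 11319+0+3·33·50=16269 → min 16269.
Length 5: W₁..W₅: k=1: 0+11913+24·6·33=16665; k=2: 432+11319+24·3·33=14127; k=3: 3600+71148+24·44·33=109596; k=4: 10428+0+24·49·33=49236 → min 14127 | W₂..W₆: k=2: 0+16269+6·3·50=17169; k=3: 792+143748+6·44·50=157740; k=4: 7350+80850+6·49·50=102900; k=5: 11913+0+6·33·50=21813 → min 17169.
Top-level splits: k=1: (W₁..W₁)·(W₂..W₆) → 0+17169+24·6·50 = 24369; k=2: (W₁..W₂)·(W₃..W₆) → 432+16269+24·3·50 = 20301; k=3: (W₁..W₃)·(W₄..W₆) → 3600+143748+24·44·50 = 200148; k=4: (W₁..W₄)·(W₅..W₆) → 10428+80850+24·49·50 = 150078; k=5: (W₁..W₅)·(W₆..W₆) → 14127+0+24·33·50 = 53727.
Best split is after W₂, i.e. k = 2.

2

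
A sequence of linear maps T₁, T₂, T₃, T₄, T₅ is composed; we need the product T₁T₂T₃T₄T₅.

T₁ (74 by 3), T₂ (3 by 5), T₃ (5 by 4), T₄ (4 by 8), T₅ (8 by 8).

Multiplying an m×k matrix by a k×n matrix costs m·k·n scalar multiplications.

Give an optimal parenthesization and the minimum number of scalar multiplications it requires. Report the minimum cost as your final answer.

Adjacent pairs: T₁T₂ = 74·3·5 = 1110; T₂T₃ = 3·5·4 = 60; T₃T₄ = 5·4·8 = 160; T₄T₅ = 4·8·8 = 256.
Length 3: T₁..T₃: k=1: 0+60+74·3·4=948; k=2: 1110+0+74·5·4=2590 → min 948 | T₂..T₄: k=2: 0+160+3·5·8=280; k=3: 60+0+3·4·8=156 → min 156 | T₃..T₅: k=3: 0+256+5·4·8=416; k=4: 160+0+5·8·8=480 → min 416.
Length 4: T₁..T₄: k=1: 0+156+74·3·8=1932; k=2: 1110+160+74·5·8=4230; k=3: 948+0+74·4·8=3316 → min 1932 | T₂..T₅: k=2: 0+416+3·5·8=536; k=3: 60+256+3·4·8=412; k=4: 156+0+3·8·8=348 → min 348.
Length 5: T₁..T₅: k=1: 0+348+74·3·8=2124; k=2: 1110+416+74·5·8=4486; k=3: 948+256+74·4·8=3572; k=4: 1932+0+74·8·8=6668 → min 2124.
Optimal parenthesization: (T₁(((T₂T₃)T₄)T₅)) with cost 2124.

2124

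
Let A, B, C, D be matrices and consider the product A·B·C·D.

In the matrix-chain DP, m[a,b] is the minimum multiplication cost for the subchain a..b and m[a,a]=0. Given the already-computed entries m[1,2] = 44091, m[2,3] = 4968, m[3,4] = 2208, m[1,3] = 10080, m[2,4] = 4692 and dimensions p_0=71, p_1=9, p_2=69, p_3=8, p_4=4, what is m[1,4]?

m[1,4] = min over k∈[1,3] of m[1,k]+m[k+1,4]+p_{0}·p_k·p_{4}.
k=1: 0 + 4692 + 71·9·4 = 7248; k=2: 44091 + 2208 + 71·69·4 = 65895; k=3: 10080 + 0 + 71·8·4 = 12352.
Minimum: 7248 at k=1.

7248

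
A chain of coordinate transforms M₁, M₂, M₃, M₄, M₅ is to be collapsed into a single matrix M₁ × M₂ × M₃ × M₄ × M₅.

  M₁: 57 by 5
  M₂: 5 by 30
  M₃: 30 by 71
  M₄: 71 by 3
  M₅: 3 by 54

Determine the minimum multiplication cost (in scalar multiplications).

Adjacent pairs: M₁M₂ = 57·5·30 = 8550; M₂M₃ = 5·30·71 = 10650; M₃M₄ = 30·71·3 = 6390; M₄M₅ = 71·3·54 = 11502.
Length 3: M₁..M₃: k=1: 0+10650+57·5·71=30885; k=2: 8550+0+57·30·71=129960 → min 30885 | M₂..M₄: k=2: 0+6390+5·30·3=6840; k=3: 10650+0+5·71·3=11715 → min 6840 | M₃..M₅: k=3: 0+11502+30·71·54=126522; k=4: 6390+0+30·3·54=11250 → min 11250.
Length 4: M₁..M₄: k=1: 0+6840+57·5·3=7695; k=2: 8550+6390+57·30·3=20070; k=3: 30885+0+57·71·3=43026 → min 7695 | M₂..M₅: k=2: 0+11250+5·30·54=19350; k=3: 10650+11502+5·71·54=41322; k=4: 6840+0+5·3·54=7650 → min 7650.
Length 5: M₁..M₅: k=1: 0+7650+57·5·54=23040; k=2: 8550+11250+57·30·54=112140; k=3: 30885+11502+57·71·54=260925; k=4: 7695+0+57·3·54=16929 → min 16929.
Optimal order: ((M₁ × (M₂ × (M₃ × M₄))) × M₅) with cost 16929.

16929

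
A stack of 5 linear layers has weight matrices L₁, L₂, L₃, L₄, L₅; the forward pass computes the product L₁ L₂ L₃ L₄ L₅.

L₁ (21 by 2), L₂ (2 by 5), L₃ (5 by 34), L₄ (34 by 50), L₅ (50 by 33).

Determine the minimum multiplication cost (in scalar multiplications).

Adjacent pairs: L₁L₂ = 21·2·5 = 210; L₂L₃ = 2·5·34 = 340; L₃L₄ = 5·34·50 = 8500; L₄L₅ = 34·50·33 = 56100.
Length 3: L₁..L₃: k=1: 0+340+21·2·34=1768; k=2: 210+0+21·5·34=3780 → min 1768 | L₂..L₄: k=2: 0+8500+2·5·50=9000; k=3: 340+0+2·34·50=3740 → min 3740 | L₃..L₅: k=3: 0+56100+5·34·33=61710; k=4: 8500+0+5·50·33=16750 → min 16750.
Length 4: L₁..L₄: k=1: 0+3740+21·2·50=5840; k=2: 210+8500+21·5·50=13960; k=3: 1768+0+21·34·50=37468 → min 5840 | L₂..L₅: k=2: 0+16750+2·5·33=17080; k=3: 340+56100+2·34·33=58684; k=4: 3740+0+2·50·33=7040 → min 7040.
Length 5: L₁..L₅: k=1: 0+7040+21·2·33=8426; k=2: 210+16750+21·5·33=20425; k=3: 1768+56100+21·34·33=81430; k=4: 5840+0+21·50·33=40490 → min 8426.
Optimal order: (L₁ (((L₂ L₃) L₄) L₅)) with cost 8426.

8426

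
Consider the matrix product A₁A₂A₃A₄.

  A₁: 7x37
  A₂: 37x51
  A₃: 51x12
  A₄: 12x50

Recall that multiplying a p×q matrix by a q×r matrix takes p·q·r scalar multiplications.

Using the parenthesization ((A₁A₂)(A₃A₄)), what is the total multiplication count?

61659

(A₁A₂): 7×37 by 37×51 → 7×51, cost 7·37·51 = 13209
(A₃A₄): 51×12 by 12×50 → 51×50, cost 51·12·50 = 30600
((A₁A₂)(A₃A₄)): 7×51 by 51×50 → 7×50, cost 7·51·50 = 17850; cumulative 61659
Total: 61659 scalar multiplications.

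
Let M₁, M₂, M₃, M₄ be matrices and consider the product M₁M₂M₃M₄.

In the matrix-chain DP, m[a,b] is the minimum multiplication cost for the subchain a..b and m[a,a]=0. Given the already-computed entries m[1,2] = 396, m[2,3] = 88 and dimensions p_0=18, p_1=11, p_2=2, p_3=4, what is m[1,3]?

m[1,3] = min over k∈[1,2] of m[1,k]+m[k+1,3]+p_{0}·p_k·p_{3}.
k=1: 0 + 88 + 18·11·4 = 880; k=2: 396 + 0 + 18·2·4 = 540.
Minimum: 540 at k=2.

540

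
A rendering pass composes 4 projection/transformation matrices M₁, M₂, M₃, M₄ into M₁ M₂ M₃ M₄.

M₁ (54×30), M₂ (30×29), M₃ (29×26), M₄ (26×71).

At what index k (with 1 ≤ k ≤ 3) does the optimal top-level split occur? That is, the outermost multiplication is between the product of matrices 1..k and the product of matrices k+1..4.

3

Adjacent pairs: M₁M₂ = 54·30·29 = 46980; M₂M₃ = 30·29·26 = 22620; M₃M₄ = 29·26·71 = 53534.
Length 3: M₁..M₃: k=1: 0+22620+54·30·26=64740; k=2: 46980+0+54·29·26=87696 → min 64740 | M₂..M₄: k=2: 0+53534+30·29·71=115304; k=3: 22620+0+30·26·71=78000 → min 78000.
Top-level splits: k=1: (M₁..M₁)·(M₂..M₄) → 0+78000+54·30·71 = 193020; k=2: (M₁..M₂)·(M₃..M₄) → 46980+53534+54·29·71 = 211700; k=3: (M₁..M₃)·(M₄..M₄) → 64740+0+54·26·71 = 164424.
Best split is after M₃, i.e. k = 3.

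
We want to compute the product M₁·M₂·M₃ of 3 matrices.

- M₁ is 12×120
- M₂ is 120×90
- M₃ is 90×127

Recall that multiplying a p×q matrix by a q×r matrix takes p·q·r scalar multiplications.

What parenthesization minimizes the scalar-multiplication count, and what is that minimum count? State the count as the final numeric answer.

266760

(M₁·(M₂·M₃)): cost 1554480.
((M₁·M₂)·M₃): cost 266760.
Optimal: ((M₁·M₂)·M₃) with cost 266760.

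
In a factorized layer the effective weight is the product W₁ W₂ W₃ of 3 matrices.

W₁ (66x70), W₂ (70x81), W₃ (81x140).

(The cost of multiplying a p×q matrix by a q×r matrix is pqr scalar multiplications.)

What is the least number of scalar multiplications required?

Order (W₁ (W₂ W₃)): (W₂ W₃): 70×81 by 81×140 → 70×140, cost 70·81·140 = 793800; (W₁ (W₂ W₃)): 66×70 by 70×140 → 66×140, cost 66·70·140 = 646800; cumulative 1440600. Total 1440600.
Order ((W₁ W₂) W₃): (W₁ W₂): 66×70 by 70×81 → 66×81, cost 66·70·81 = 374220; ((W₁ W₂) W₃): 66×81 by 81×140 → 66×140, cost 66·81·140 = 748440; cumulative 1122660. Total 1122660.
Minimum: 1122660.

1122660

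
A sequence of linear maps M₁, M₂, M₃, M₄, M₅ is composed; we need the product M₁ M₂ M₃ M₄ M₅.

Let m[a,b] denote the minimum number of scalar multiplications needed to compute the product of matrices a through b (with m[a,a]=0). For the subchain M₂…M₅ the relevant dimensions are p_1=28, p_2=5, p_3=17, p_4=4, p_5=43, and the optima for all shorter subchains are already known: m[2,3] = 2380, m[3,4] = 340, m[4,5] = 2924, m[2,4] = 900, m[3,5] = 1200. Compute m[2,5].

5716

m[2,5] = min over k∈[2,4] of m[2,k]+m[k+1,5]+p_{1}·p_k·p_{5}.
k=2: 0 + 1200 + 28·5·43 = 7220; k=3: 2380 + 2924 + 28·17·43 = 25772; k=4: 900 + 0 + 28·4·43 = 5716.
Minimum: 5716 at k=4.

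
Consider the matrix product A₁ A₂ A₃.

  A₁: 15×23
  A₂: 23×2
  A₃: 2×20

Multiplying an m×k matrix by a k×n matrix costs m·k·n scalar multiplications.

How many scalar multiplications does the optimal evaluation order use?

Order (A₁ (A₂ A₃)): (A₂ A₃): 23×2 by 2×20 → 23×20, cost 23·2·20 = 920; (A₁ (A₂ A₃)): 15×23 by 23×20 → 15×20, cost 15·23·20 = 6900; cumulative 7820. Total 7820.
Order ((A₁ A₂) A₃): (A₁ A₂): 15×23 by 23×2 → 15×2, cost 15·23·2 = 690; ((A₁ A₂) A₃): 15×2 by 2×20 → 15×20, cost 15·2·20 = 600; cumulative 1290. Total 1290.
Minimum: 1290.

1290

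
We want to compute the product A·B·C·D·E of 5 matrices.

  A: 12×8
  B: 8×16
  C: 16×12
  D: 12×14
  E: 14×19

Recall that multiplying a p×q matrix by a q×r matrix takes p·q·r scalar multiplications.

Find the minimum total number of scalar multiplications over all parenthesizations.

6832

Adjacent pairs: AB = 12·8·16 = 1536; BC = 8·16·12 = 1536; CD = 16·12·14 = 2688; DE = 12·14·19 = 3192.
Length 3: A..C: k=1: 0+1536+12·8·12=2688; k=2: 1536+0+12·16·12=3840 → min 2688 | B..D: k=2: 0+2688+8·16·14=4480; k=3: 1536+0+8·12·14=2880 → min 2880 | C..E: k=3: 0+3192+16·12·19=6840; k=4: 2688+0+16·14·19=6944 → min 6840.
Length 4: A..D: k=1: 0+2880+12·8·14=4224; k=2: 1536+2688+12·16·14=6912; k=3: 2688+0+12·12·14=4704 → min 4224 | B..E: k=2: 0+6840+8·16·19=9272; k=3: 1536+3192+8·12·19=6552; k=4: 2880+0+8·14·19=5008 → min 5008.
Length 5: A..E: k=1: 0+5008+12·8·19=6832; k=2: 1536+6840+12·16·19=12024; k=3: 2688+3192+12·12·19=8616; k=4: 4224+0+12·14·19=7416 → min 6832.
Optimal order: (A·(((B·C)·D)·E)) with cost 6832.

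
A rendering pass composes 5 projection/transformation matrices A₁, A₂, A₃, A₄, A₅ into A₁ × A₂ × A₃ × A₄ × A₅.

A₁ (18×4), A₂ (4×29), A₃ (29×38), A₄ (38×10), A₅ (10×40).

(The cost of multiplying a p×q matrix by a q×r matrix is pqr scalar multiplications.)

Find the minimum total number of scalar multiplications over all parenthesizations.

10408

Adjacent pairs: A₁A₂ = 18·4·29 = 2088; A₂A₃ = 4·29·38 = 4408; A₃A₄ = 29·38·10 = 11020; A₄A₅ = 38·10·40 = 15200.
Length 3: A₁..A₃: k=1: 0+4408+18·4·38=7144; k=2: 2088+0+18·29·38=21924 → min 7144 | A₂..A₄: k=2: 0+11020+4·29·10=12180; k=3: 4408+0+4·38·10=5928 → min 5928 | A₃..A₅: k=3: 0+15200+29·38·40=59280; k=4: 11020+0+29·10·40=22620 → min 22620.
Length 4: A₁..A₄: k=1: 0+5928+18·4·10=6648; k=2: 2088+11020+18·29·10=18328; k=3: 7144+0+18·38·10=13984 → min 6648 | A₂..A₅: k=2: 0+22620+4·29·40=27260; k=3: 4408+15200+4·38·40=25688; k=4: 5928+0+4·10·40=7528 → min 7528.
Length 5: A₁..A₅: k=1: 0+7528+18·4·40=10408; k=2: 2088+22620+18·29·40=45588; k=3: 7144+15200+18·38·40=49704; k=4: 6648+0+18·10·40=13848 → min 10408.
Optimal order: (A₁ × (((A₂ × A₃) × A₄) × A₅)) with cost 10408.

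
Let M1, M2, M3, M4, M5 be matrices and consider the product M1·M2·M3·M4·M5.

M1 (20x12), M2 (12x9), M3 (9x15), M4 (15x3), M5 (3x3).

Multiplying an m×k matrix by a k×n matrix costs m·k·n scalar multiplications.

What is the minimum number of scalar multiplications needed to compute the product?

Adjacent pairs: M1M2 = 20·12·9 = 2160; M2M3 = 12·9·15 = 1620; M3M4 = 9·15·3 = 405; M4M5 = 15·3·3 = 135.
Length 3: M1..M3: k=1: 0+1620+20·12·15=5220; k=2: 2160+0+20·9·15=4860 → min 4860 | M2..M4: k=2: 0+405+12·9·3=729; k=3: 1620+0+12·15·3=2160 → min 729 | M3..M5: k=3: 0+135+9·15·3=540; k=4: 405+0+9·3·3=486 → min 486.
Length 4: M1..M4: k=1: 0+729+20·12·3=1449; k=2: 2160+405+20·9·3=3105; k=3: 4860+0+20·15·3=5760 → min 1449 | M2..M5: k=2: 0+486+12·9·3=810; k=3: 1620+135+12·15·3=2295; k=4: 729+0+12·3·3=837 → min 810.
Length 5: M1..M5: k=1: 0+810+20·12·3=1530; k=2: 2160+486+20·9·3=3186; k=3: 4860+135+20·15·3=5895; k=4: 1449+0+20·3·3=1629 → min 1530.
Optimal order: (M1·(M2·((M3·M4)·M5))) with cost 1530.

1530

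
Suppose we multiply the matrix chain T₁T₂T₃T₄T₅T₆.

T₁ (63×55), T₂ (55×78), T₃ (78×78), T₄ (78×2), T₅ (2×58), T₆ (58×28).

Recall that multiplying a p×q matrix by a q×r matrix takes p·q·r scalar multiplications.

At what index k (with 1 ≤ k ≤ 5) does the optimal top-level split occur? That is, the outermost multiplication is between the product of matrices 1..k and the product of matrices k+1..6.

Adjacent pairs: T₁T₂ = 63·55·78 = 270270; T₂T₃ = 55·78·78 = 334620; T₃T₄ = 78·78·2 = 12168; T₄T₅ = 78·2·58 = 9048; T₅T₆ = 2·58·28 = 3248.
Length 3: T₁..T₃: k=1: 0+334620+63·55·78=604890; k=2: 270270+0+63·78·78=653562 → min 604890 | T₂..T₄: k=2: 0+12168+55·78·2=20748; k=3: 334620+0+55·78·2=343200 → min 20748 | T₃..T₅: k=3: 0+9048+78·78·58=361920; k=4: 12168+0+78·2·58=21216 → min 21216 | T₄..T₆: k=4: 0+3248+78·2·28=7616; k=5: 9048+0+78·58·28=135720 → min 7616.
Length 4: T₁..T₄: k=1: 0+20748+63·55·2=27678; k=2: 270270+12168+63·78·2=292266; k=3: 604890+0+63·78·2=614718 → min 27678 | T₂..T₅: k=2: 0+21216+55·78·58=270036; k=3: 334620+9048+55·78·58=592488; k=4: 20748+0+55·2·58=27128 → min 27128 | T₃..T₆: k=3: 0+7616+78·78·28=177968; k=4: 12168+3248+78·2·28=19784; k=5: 21216+0+78·58·28=147888 → min 19784.
Length 5: T₁..T₅: k=1: 0+27128+63·55·58=228098; k=2: 270270+21216+63·78·58=576498; k=3: 604890+9048+63·78·58=898950; k=4: 27678+0+63·2·58=34986 → min 34986 | T₂..T₆: k=2: 0+19784+55·78·28=139904; k=3: 334620+7616+55·78·28=462356; k=4: 20748+3248+55·2·28=27076; k=5: 27128+0+55·58·28=116448 → min 27076.
Top-level splits: k=1: (T₁..T₁)·(T₂..T₆) → 0+27076+63·55·28 = 124096; k=2: (T₁..T₂)·(T₃..T₆) → 270270+19784+63·78·28 = 427646; k=3: (T₁..T₃)·(T₄..T₆) → 604890+7616+63·78·28 = 750098; k=4: (T₁..T₄)·(T₅..T₆) → 27678+3248+63·2·28 = 34454; k=5: (T₁..T₅)·(T₆..T₆) → 34986+0+63·58·28 = 137298.
Best split is after T₄, i.e. k = 4.

4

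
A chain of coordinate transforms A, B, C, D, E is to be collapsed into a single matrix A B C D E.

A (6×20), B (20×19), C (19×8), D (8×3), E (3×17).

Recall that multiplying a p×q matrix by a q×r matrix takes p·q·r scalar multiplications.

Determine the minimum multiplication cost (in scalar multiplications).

2262

Adjacent pairs: AB = 6·20·19 = 2280; BC = 20·19·8 = 3040; CD = 19·8·3 = 456; DE = 8·3·17 = 408.
Length 3: A..C: k=1: 0+3040+6·20·8=4000; k=2: 2280+0+6·19·8=3192 → min 3192 | B..D: k=2: 0+456+20·19·3=1596; k=3: 3040+0+20·8·3=3520 → min 1596 | C..E: k=3: 0+408+19·8·17=2992; k=4: 456+0+19·3·17=1425 → min 1425.
Length 4: A..D: k=1: 0+1596+6·20·3=1956; k=2: 2280+456+6·19·3=3078; k=3: 3192+0+6·8·3=3336 → min 1956 | B..E: k=2: 0+1425+20·19·17=7885; k=3: 3040+408+20·8·17=6168; k=4: 1596+0+20·3·17=2616 → min 2616.
Length 5: A..E: k=1: 0+2616+6·20·17=4656; k=2: 2280+1425+6·19·17=5643; k=3: 3192+408+6·8·17=4416; k=4: 1956+0+6·3·17=2262 → min 2262.
Optimal order: ((A (B (C D))) E) with cost 2262.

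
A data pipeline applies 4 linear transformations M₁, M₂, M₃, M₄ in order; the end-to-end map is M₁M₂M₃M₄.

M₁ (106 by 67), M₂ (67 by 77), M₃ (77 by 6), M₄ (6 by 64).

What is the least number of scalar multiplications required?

114270

Adjacent pairs: M₁M₂ = 106·67·77 = 546854; M₂M₃ = 67·77·6 = 30954; M₃M₄ = 77·6·64 = 29568.
Length 3: M₁..M₃: k=1: 0+30954+106·67·6=73566; k=2: 546854+0+106·77·6=595826 → min 73566 | M₂..M₄: k=2: 0+29568+67·77·64=359744; k=3: 30954+0+67·6·64=56682 → min 56682.
Length 4: M₁..M₄: k=1: 0+56682+106·67·64=511210; k=2: 546854+29568+106·77·64=1098790; k=3: 73566+0+106·6·64=114270 → min 114270.
Optimal order: ((M₁(M₂M₃))M₄) with cost 114270.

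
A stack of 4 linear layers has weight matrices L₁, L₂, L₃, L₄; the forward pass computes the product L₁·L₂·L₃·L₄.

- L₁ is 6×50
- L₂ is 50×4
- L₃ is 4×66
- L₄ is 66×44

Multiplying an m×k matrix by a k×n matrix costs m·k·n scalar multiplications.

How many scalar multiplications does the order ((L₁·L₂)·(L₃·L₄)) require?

(L₁·L₂): 6×50 by 50×4 → 6×4, cost 6·50·4 = 1200
(L₃·L₄): 4×66 by 66×44 → 4×44, cost 4·66·44 = 11616
((L₁·L₂)·(L₃·L₄)): 6×4 by 4×44 → 6×44, cost 6·4·44 = 1056; cumulative 13872
Total: 13872 scalar multiplications.

13872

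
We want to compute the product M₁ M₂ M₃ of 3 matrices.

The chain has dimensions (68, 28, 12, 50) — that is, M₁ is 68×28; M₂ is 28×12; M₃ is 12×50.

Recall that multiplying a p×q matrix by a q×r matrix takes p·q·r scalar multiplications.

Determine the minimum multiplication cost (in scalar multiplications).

63648

Order (M₁ (M₂ M₃)): (M₂ M₃): 28×12 by 12×50 → 28×50, cost 28·12·50 = 16800; (M₁ (M₂ M₃)): 68×28 by 28×50 → 68×50, cost 68·28·50 = 95200; cumulative 112000. Total 112000.
Order ((M₁ M₂) M₃): (M₁ M₂): 68×28 by 28×12 → 68×12, cost 68·28·12 = 22848; ((M₁ M₂) M₃): 68×12 by 12×50 → 68×50, cost 68·12·50 = 40800; cumulative 63648. Total 63648.
Minimum: 63648.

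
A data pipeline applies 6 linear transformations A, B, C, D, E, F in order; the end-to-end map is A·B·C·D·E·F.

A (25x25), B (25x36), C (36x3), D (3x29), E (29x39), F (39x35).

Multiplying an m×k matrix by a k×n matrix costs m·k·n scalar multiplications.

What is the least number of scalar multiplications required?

14688

Adjacent pairs: AB = 25·25·36 = 22500; BC = 25·36·3 = 2700; CD = 36·3·29 = 3132; DE = 3·29·39 = 3393; EF = 29·39·35 = 39585.
Length 3: A..C: k=1: 0+2700+25·25·3=4575; k=2: 22500+0+25·36·3=25200 → min 4575 | B..D: k=2: 0+3132+25·36·29=29232; k=3: 2700+0+25·3·29=4875 → min 4875 | C..E: k=3: 0+3393+36·3·39=7605; k=4: 3132+0+36·29·39=43848 → min 7605 | D..F: k=4: 0+39585+3·29·35=42630; k=5: 3393+0+3·39·35=7488 → min 7488.
Length 4: A..D: k=1: 0+4875+25·25·29=23000; k=2: 22500+3132+25·36·29=51732; k=3: 4575+0+25·3·29=6750 → min 6750 | B..E: k=2: 0+7605+25·36·39=42705; k=3: 2700+3393+25·3·39=9018; k=4: 4875+0+25·29·39=33150 → min 9018 | C..F: k=3: 0+7488+36·3·35=11268; k=4: 3132+39585+36·29·35=79257; k=5: 7605+0+36·39·35=56745 → min 11268.
Length 5: A..E: k=1: 0+9018+25·25·39=33393; k=2: 22500+7605+25·36·39=65205; k=3: 4575+3393+25·3·39=10893; k=4: 6750+0+25·29·39=35025 → min 10893 | B..F: k=2: 0+11268+25·36·35=42768; k=3: 2700+7488+25·3·35=12813; k=4: 4875+39585+25·29·35=69835; k=5: 9018+0+25·39·35=43143 → min 12813.
Length 6: A..F: k=1: 0+12813+25·25·35=34688; k=2: 22500+11268+25·36·35=65268; k=3: 4575+7488+25·3·35=14688; k=4: 6750+39585+25·29·35=71710; k=5: 10893+0+25·39·35=45018 → min 14688.
Optimal order: ((A·(B·C))·((D·E)·F)) with cost 14688.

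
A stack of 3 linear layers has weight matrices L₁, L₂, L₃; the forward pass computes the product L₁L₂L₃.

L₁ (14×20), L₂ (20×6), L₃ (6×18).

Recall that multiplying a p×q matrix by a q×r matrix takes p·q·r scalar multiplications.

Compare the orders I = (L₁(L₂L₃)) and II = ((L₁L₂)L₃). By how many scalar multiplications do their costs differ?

4008

Order I = (L₁(L₂L₃)): (L₂L₃): 20×6 by 6×18 → 20×18, cost 20·6·18 = 2160; (L₁(L₂L₃)): 14×20 by 20×18 → 14×18, cost 14·20·18 = 5040; cumulative 7200. Total 7200.
Order II = ((L₁L₂)L₃): (L₁L₂): 14×20 by 20×6 → 14×6, cost 14·20·6 = 1680; ((L₁L₂)L₃): 14×6 by 6×18 → 14×18, cost 14·6·18 = 1512; cumulative 3192. Total 3192.
Difference: |7200 − 3192| = 4008.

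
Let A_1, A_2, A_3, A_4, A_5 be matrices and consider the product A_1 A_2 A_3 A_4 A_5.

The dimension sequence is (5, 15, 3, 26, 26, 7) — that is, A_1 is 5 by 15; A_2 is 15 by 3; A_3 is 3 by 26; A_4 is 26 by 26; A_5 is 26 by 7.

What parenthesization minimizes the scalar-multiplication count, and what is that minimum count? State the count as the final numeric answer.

2904

Adjacent pairs: A_1A_2 = 5·15·3 = 225; A_2A_3 = 15·3·26 = 1170; A_3A_4 = 3·26·26 = 2028; A_4A_5 = 26·26·7 = 4732.
Length 3: A_1..A_3: k=1: 0+1170+5·15·26=3120; k=2: 225+0+5·3·26=615 → min 615 | A_2..A_4: k=2: 0+2028+15·3·26=3198; k=3: 1170+0+15·26·26=11310 → min 3198 | A_3..A_5: k=3: 0+4732+3·26·7=5278; k=4: 2028+0+3·26·7=2574 → min 2574.
Length 4: A_1..A_4: k=1: 0+3198+5·15·26=5148; k=2: 225+2028+5·3·26=2643; k=3: 615+0+5·26·26=3995 → min 2643 | A_2..A_5: k=2: 0+2574+15·3·7=2889; k=3: 1170+4732+15·26·7=8632; k=4: 3198+0+15·26·7=5928 → min 2889.
Length 5: A_1..A_5: k=1: 0+2889+5·15·7=3414; k=2: 225+2574+5·3·7=2904; k=3: 615+4732+5·26·7=6257; k=4: 2643+0+5·26·7=3553 → min 2904.
Optimal parenthesization: ((A_1 A_2) ((A_3 A_4) A_5)) with cost 2904.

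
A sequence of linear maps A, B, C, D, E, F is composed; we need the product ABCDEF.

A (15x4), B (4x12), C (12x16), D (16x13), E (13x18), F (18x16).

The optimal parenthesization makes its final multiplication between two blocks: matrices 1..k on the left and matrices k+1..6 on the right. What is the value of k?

Adjacent pairs: AB = 15·4·12 = 720; BC = 4·12·16 = 768; CD = 12·16·13 = 2496; DE = 16·13·18 = 3744; EF = 13·18·16 = 3744.
Length 3: A..C: k=1: 0+768+15·4·16=1728; k=2: 720+0+15·12·16=3600 → min 1728 | B..D: k=2: 0+2496+4·12·13=3120; k=3: 768+0+4·16·13=1600 → min 1600 | C..E: k=3: 0+3744+12·16·18=7200; k=4: 2496+0+12·13·18=5304 → min 5304 | D..F: k=4: 0+3744+16·13·16=7072; k=5: 3744+0+16·18·16=8352 → min 7072.
Length 4: A..D: k=1: 0+1600+15·4·13=2380; k=2: 720+2496+15·12·13=5556; k=3: 1728+0+15·16·13=4848 → min 2380 | B..E: k=2: 0+5304+4·12·18=6168; k=3: 768+3744+4·16·18=5664; k=4: 1600+0+4·13·18=2536 → min 2536 | C..F: k=3: 0+7072+12·16·16=10144; k=4: 2496+3744+12·13·16=8736; k=5: 5304+0+12·18·16=8760 → min 8736.
Length 5: A..E: k=1: 0+2536+15·4·18=3616; k=2: 720+5304+15·12·18=9264; k=3: 1728+3744+15·16·18=9792; k=4: 2380+0+15·13·18=5890 → min 3616 | B..F: k=2: 0+8736+4·12·16=9504; k=3: 768+7072+4·16·16=8864; k=4: 1600+3744+4·13·16=6176; k=5: 2536+0+4·18·16=3688 → min 3688.
Top-level splits: k=1: (A..A)·(B..F) → 0+3688+15·4·16 = 4648; k=2: (A..B)·(C..F) → 720+8736+15·12·16 = 12336; k=3: (A..C)·(D..F) → 1728+7072+15·16·16 = 12640; k=4: (A..D)·(E..F) → 2380+3744+15·13·16 = 9244; k=5: (A..E)·(F..F) → 3616+0+15·18·16 = 7936.
Best split is after A, i.e. k = 1.

1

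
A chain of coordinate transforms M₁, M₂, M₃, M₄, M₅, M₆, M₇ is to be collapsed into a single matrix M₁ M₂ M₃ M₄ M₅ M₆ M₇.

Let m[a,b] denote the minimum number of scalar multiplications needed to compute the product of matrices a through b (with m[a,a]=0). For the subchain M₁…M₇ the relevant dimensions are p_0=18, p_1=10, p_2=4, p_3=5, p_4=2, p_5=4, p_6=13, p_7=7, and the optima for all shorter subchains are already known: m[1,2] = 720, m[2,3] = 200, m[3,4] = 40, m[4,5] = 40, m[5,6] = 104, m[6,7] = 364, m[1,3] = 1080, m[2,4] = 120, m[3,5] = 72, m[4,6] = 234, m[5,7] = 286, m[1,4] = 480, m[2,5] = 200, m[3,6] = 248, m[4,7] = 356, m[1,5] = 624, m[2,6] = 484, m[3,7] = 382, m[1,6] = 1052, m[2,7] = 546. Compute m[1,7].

1018

m[1,7] = min over k∈[1,6] of m[1,k]+m[k+1,7]+p_{0}·p_k·p_{7}.
k=1: 0 + 546 + 18·10·7 = 1806; k=2: 720 + 382 + 18·4·7 = 1606; k=3: 1080 + 356 + 18·5·7 = 2066; k=4: 480 + 286 + 18·2·7 = 1018; k=5: 624 + 364 + 18·4·7 = 1492; k=6: 1052 + 0 + 18·13·7 = 2690.
Minimum: 1018 at k=4.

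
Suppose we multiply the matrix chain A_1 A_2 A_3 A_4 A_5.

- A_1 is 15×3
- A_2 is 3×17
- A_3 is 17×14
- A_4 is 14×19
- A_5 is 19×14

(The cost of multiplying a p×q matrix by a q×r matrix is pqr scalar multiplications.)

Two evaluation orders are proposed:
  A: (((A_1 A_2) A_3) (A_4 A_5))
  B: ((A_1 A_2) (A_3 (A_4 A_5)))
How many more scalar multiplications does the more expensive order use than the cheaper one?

Order A = (((A_1 A_2) A_3) (A_4 A_5)): (A_1 A_2): 15×3 by 3×17 → 15×17, cost 15·3·17 = 765; ((A_1 A_2) A_3): 15×17 by 17×14 → 15×14, cost 15·17·14 = 3570; cumulative 4335; (A_4 A_5): 14×19 by 19×14 → 14×14, cost 14·19·14 = 3724; (((A_1 A_2) A_3) (A_4 A_5)): 15×14 by 14×14 → 15×14, cost 15·14·14 = 2940; cumulative 10999. Total 10999.
Order B = ((A_1 A_2) (A_3 (A_4 A_5))): (A_1 A_2): 15×3 by 3×17 → 15×17, cost 15·3·17 = 765; (A_4 A_5): 14×19 by 19×14 → 14×14, cost 14·19·14 = 3724; (A_3 (A_4 A_5)): 17×14 by 14×14 → 17×14, cost 17·14·14 = 3332; cumulative 7056; ((A_1 A_2) (A_3 (A_4 A_5))): 15×17 by 17×14 → 15×14, cost 15·17·14 = 3570; cumulative 11391. Total 11391.
Difference: |10999 − 11391| = 392.

392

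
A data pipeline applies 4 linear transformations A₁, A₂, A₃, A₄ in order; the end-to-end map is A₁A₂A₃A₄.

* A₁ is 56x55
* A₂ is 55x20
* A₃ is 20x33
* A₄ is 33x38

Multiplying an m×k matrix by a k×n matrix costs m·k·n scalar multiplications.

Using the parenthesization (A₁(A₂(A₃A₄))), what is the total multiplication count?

183920

(A₃A₄): 20×33 by 33×38 → 20×38, cost 20·33·38 = 25080
(A₂(A₃A₄)): 55×20 by 20×38 → 55×38, cost 55·20·38 = 41800; cumulative 66880
(A₁(A₂(A₃A₄))): 56×55 by 55×38 → 56×38, cost 56·55·38 = 117040; cumulative 183920
Total: 183920 scalar multiplications.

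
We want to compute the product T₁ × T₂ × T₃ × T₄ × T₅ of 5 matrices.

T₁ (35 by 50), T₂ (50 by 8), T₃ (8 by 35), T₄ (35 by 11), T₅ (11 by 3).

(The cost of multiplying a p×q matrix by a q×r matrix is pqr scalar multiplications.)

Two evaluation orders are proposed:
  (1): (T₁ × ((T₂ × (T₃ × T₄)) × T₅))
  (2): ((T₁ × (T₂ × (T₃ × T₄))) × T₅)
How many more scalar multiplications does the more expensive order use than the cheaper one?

13505

Order (1) = (T₁ × ((T₂ × (T₃ × T₄)) × T₅)): (T₃ × T₄): 8×35 by 35×11 → 8×11, cost 8·35·11 = 3080; (T₂ × (T₃ × T₄)): 50×8 by 8×11 → 50×11, cost 50·8·11 = 4400; cumulative 7480; ((T₂ × (T₃ × T₄)) × T₅): 50×11 by 11×3 → 50×3, cost 50·11·3 = 1650; cumulative 9130; (T₁ × ((T₂ × (T₃ × T₄)) × T₅)): 35×50 by 50×3 → 35×3, cost 35·50·3 = 5250; cumulative 14380. Total 14380.
Order (2) = ((T₁ × (T₂ × (T₃ × T₄))) × T₅): (T₃ × T₄): 8×35 by 35×11 → 8×11, cost 8·35·11 = 3080; (T₂ × (T₃ × T₄)): 50×8 by 8×11 → 50×11, cost 50·8·11 = 4400; cumulative 7480; (T₁ × (T₂ × (T₃ × T₄))): 35×50 by 50×11 → 35×11, cost 35·50·11 = 19250; cumulative 26730; ((T₁ × (T₂ × (T₃ × T₄))) × T₅): 35×11 by 11×3 → 35×3, cost 35·11·3 = 1155; cumulative 27885. Total 27885.
Difference: |14380 − 27885| = 13505.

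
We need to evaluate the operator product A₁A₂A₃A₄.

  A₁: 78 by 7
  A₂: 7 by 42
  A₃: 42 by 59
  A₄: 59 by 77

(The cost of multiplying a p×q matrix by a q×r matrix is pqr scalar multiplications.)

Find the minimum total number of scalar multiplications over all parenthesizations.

91189

Adjacent pairs: A₁A₂ = 78·7·42 = 22932; A₂A₃ = 7·42·59 = 17346; A₃A₄ = 42·59·77 = 190806.
Length 3: A₁..A₃: k=1: 0+17346+78·7·59=49560; k=2: 22932+0+78·42·59=216216 → min 49560 | A₂..A₄: k=2: 0+190806+7·42·77=213444; k=3: 17346+0+7·59·77=49147 → min 49147.
Length 4: A₁..A₄: k=1: 0+49147+78·7·77=91189; k=2: 22932+190806+78·42·77=465990; k=3: 49560+0+78·59·77=403914 → min 91189.
Optimal order: (A₁((A₂A₃)A₄)) with cost 91189.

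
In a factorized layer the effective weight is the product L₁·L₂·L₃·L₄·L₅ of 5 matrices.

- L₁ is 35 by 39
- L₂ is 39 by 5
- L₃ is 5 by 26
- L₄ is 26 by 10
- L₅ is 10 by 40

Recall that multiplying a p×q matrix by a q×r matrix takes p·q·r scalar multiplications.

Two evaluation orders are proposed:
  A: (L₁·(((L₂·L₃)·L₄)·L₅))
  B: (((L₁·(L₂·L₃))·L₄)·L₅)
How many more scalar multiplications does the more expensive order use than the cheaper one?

Order A = (L₁·(((L₂·L₃)·L₄)·L₅)): (L₂·L₃): 39×5 by 5×26 → 39×26, cost 39·5·26 = 5070; ((L₂·L₃)·L₄): 39×26 by 26×10 → 39×10, cost 39·26·10 = 10140; cumulative 15210; (((L₂·L₃)·L₄)·L₅): 39×10 by 10×40 → 39×40, cost 39·10·40 = 15600; cumulative 30810; (L₁·(((L₂·L₃)·L₄)·L₅)): 35×39 by 39×40 → 35×40, cost 35·39·40 = 54600; cumulative 85410. Total 85410.
Order B = (((L₁·(L₂·L₃))·L₄)·L₅): (L₂·L₃): 39×5 by 5×26 → 39×26, cost 39·5·26 = 5070; (L₁·(L₂·L₃)): 35×39 by 39×26 → 35×26, cost 35·39·26 = 35490; cumulative 40560; ((L₁·(L₂·L₃))·L₄): 35×26 by 26×10 → 35×10, cost 35·26·10 = 9100; cumulative 49660; (((L₁·(L₂·L₃))·L₄)·L₅): 35×10 by 10×40 → 35×40, cost 35·10·40 = 14000; cumulative 63660. Total 63660.
Difference: |85410 − 63660| = 21750.

21750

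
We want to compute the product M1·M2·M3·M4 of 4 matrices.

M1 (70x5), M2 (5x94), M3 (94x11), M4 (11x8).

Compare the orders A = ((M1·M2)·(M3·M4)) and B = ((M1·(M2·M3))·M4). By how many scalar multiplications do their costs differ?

78632

Order A = ((M1·M2)·(M3·M4)): (M1·M2): 70×5 by 5×94 → 70×94, cost 70·5·94 = 32900; (M3·M4): 94×11 by 11×8 → 94×8, cost 94·11·8 = 8272; ((M1·M2)·(M3·M4)): 70×94 by 94×8 → 70×8, cost 70·94·8 = 52640; cumulative 93812. Total 93812.
Order B = ((M1·(M2·M3))·M4): (M2·M3): 5×94 by 94×11 → 5×11, cost 5·94·11 = 5170; (M1·(M2·M3)): 70×5 by 5×11 → 70×11, cost 70·5·11 = 3850; cumulative 9020; ((M1·(M2·M3))·M4): 70×11 by 11×8 → 70×8, cost 70·11·8 = 6160; cumulative 15180. Total 15180.
Difference: |93812 − 15180| = 78632.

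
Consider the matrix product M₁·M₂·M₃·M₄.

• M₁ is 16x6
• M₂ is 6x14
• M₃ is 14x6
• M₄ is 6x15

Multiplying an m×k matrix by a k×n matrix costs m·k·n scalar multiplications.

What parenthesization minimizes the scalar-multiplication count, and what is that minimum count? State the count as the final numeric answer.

Adjacent pairs: M₁M₂ = 16·6·14 = 1344; M₂M₃ = 6·14·6 = 504; M₃M₄ = 14·6·15 = 1260.
Length 3: M₁..M₃: k=1: 0+504+16·6·6=1080; k=2: 1344+0+16·14·6=2688 → min 1080 | M₂..M₄: k=2: 0+1260+6·14·15=2520; k=3: 504+0+6·6·15=1044 → min 1044.
Length 4: M₁..M₄: k=1: 0+1044+16·6·15=2484; k=2: 1344+1260+16·14·15=5964; k=3: 1080+0+16·6·15=2520 → min 2484.
Optimal parenthesization: (M₁·((M₂·M₃)·M₄)) with cost 2484.

2484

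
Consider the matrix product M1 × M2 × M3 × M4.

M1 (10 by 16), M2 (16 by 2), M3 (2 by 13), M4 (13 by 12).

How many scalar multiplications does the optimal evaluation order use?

872

Adjacent pairs: M1M2 = 10·16·2 = 320; M2M3 = 16·2·13 = 416; M3M4 = 2·13·12 = 312.
Length 3: M1..M3: k=1: 0+416+10·16·13=2496; k=2: 320+0+10·2·13=580 → min 580 | M2..M4: k=2: 0+312+16·2·12=696; k=3: 416+0+16·13·12=2912 → min 696.
Length 4: M1..M4: k=1: 0+696+10·16·12=2616; k=2: 320+312+10·2·12=872; k=3: 580+0+10·13·12=2140 → min 872.
Optimal order: ((M1 × M2) × (M3 × M4)) with cost 872.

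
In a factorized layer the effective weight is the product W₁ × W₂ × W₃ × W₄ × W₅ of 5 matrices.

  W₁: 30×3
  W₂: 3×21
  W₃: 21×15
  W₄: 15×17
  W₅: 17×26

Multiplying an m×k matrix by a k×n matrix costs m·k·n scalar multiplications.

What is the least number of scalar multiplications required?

Adjacent pairs: W₁W₂ = 30·3·21 = 1890; W₂W₃ = 3·21·15 = 945; W₃W₄ = 21·15·17 = 5355; W₄W₅ = 15·17·26 = 6630.
Length 3: W₁..W₃: k=1: 0+945+30·3·15=2295; k=2: 1890+0+30·21·15=11340 → min 2295 | W₂..W₄: k=2: 0+5355+3·21·17=6426; k=3: 945+0+3·15·17=1710 → min 1710 | W₃..W₅: k=3: 0+6630+21·15·26=14820; k=4: 5355+0+21·17·26=14637 → min 14637.
Length 4: W₁..W₄: k=1: 0+1710+30·3·17=3240; k=2: 1890+5355+30·21·17=17955; k=3: 2295+0+30·15·17=9945 → min 3240 | W₂..W₅: k=2: 0+14637+3·21·26=16275; k=3: 945+6630+3·15·26=8745; k=4: 1710+0+3·17·26=3036 → min 3036.
Length 5: W₁..W₅: k=1: 0+3036+30·3·26=5376; k=2: 1890+14637+30·21·26=32907; k=3: 2295+6630+30·15·26=20625; k=4: 3240+0+30·17·26=16500 → min 5376.
Optimal order: (W₁ × (((W₂ × W₃) × W₄) × W₅)) with cost 5376.

5376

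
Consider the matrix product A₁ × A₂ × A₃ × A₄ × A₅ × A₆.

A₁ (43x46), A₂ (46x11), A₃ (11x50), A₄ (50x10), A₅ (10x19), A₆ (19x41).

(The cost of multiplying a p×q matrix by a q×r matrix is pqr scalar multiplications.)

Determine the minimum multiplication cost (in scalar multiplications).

55760

Adjacent pairs: A₁A₂ = 43·46·11 = 21758; A₂A₃ = 46·11·50 = 25300; A₃A₄ = 11·50·10 = 5500; A₄A₅ = 50·10·19 = 9500; A₅A₆ = 10·19·41 = 7790.
Length 3: A₁..A₃: k=1: 0+25300+43·46·50=124200; k=2: 21758+0+43·11·50=45408 → min 45408 | A₂..A₄: k=2: 0+5500+46·11·10=10560; k=3: 25300+0+46·50·10=48300 → min 10560 | A₃..A₅: k=3: 0+9500+11·50·19=19950; k=4: 5500+0+11·10·19=7590 → min 7590 | A₄..A₆: k=4: 0+7790+50·10·41=28290; k=5: 9500+0+50·19·41=48450 → min 28290.
Length 4: A₁..A₄: k=1: 0+10560+43·46·10=30340; k=2: 21758+5500+43·11·10=31988; k=3: 45408+0+43·50·10=66908 → min 30340 | A₂..A₅: k=2: 0+7590+46·11·19=17204; k=3: 25300+9500+46·50·19=78500; k=4: 10560+0+46·10·19=19300 → min 17204 | A₃..A₆: k=3: 0+28290+11·50·41=50840; k=4: 5500+7790+11·10·41=17800; k=5: 7590+0+11·19·41=16159 → min 16159.
Length 5: A₁..A₅: k=1: 0+17204+43·46·19=54786; k=2: 21758+7590+43·11·19=38335; k=3: 45408+9500+43·50·19=95758; k=4: 30340+0+43·10·19=38510 → min 38335 | A₂..A₆: k=2: 0+16159+46·11·41=36905; k=3: 25300+28290+46·50·41=147890; k=4: 10560+7790+46·10·41=37210; k=5: 17204+0+46·19·41=53038 → min 36905.
Length 6: A₁..A₆: k=1: 0+36905+43·46·41=118003; k=2: 21758+16159+43·11·41=57310; k=3: 45408+28290+43·50·41=161848; k=4: 30340+7790+43·10·41=55760; k=5: 38335+0+43·19·41=71832 → min 55760.
Optimal order: ((A₁ × (A₂ × (A₃ × A₄))) × (A₅ × A₆)) with cost 55760.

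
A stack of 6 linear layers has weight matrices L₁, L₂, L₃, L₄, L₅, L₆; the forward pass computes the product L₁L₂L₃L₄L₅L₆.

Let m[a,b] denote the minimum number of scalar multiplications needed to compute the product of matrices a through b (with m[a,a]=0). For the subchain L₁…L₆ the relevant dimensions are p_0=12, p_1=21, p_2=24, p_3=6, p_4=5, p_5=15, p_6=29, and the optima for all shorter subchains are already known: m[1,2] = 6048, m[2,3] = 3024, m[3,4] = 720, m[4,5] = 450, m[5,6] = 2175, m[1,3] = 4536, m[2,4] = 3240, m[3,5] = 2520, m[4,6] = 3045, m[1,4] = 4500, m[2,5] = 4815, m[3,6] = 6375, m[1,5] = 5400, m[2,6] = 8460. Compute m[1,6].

m[1,6] = min over k∈[1,5] of m[1,k]+m[k+1,6]+p_{0}·p_k·p_{6}.
k=1: 0 + 8460 + 12·21·29 = 15768; k=2: 6048 + 6375 + 12·24·29 = 20775; k=3: 4536 + 3045 + 12·6·29 = 9669; k=4: 4500 + 2175 + 12·5·29 = 8415; k=5: 5400 + 0 + 12·15·29 = 10620.
Minimum: 8415 at k=4.

8415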